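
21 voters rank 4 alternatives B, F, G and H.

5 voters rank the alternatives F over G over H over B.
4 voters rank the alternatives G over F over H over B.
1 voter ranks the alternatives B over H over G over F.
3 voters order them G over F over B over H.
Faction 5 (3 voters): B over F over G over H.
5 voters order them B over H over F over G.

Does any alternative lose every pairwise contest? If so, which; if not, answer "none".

H

Head-to-head results (21 voters):
B vs F: F, 12–9.
B vs G: B is ranked higher on 1+3+5 = 9 ballots, G on 12. G wins 12–9.
B vs H: 12 to 9, B.
F vs G: 5+3+5 = 13 for F, 8 for G — F by 13–8.
F vs H: 5+4+3+3 = 15 for F, 6 for H — F by 15–6.
G vs H: G wins 15–6.
Only H has no wins; H is the Condorcet loser.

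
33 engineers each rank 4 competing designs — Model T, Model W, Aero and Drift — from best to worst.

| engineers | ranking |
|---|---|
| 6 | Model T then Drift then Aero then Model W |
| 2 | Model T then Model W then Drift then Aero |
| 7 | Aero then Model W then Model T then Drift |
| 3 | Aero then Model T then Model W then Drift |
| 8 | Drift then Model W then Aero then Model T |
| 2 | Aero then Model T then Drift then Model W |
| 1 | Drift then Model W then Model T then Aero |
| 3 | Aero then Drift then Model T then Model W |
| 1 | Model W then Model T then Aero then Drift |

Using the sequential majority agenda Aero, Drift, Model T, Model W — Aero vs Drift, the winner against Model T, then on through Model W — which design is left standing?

Round 1: Aero vs Drift — 16–17, Drift advances.
Round 2: Drift vs Model T — 12–21, Model T advances.
Round 3: Model T vs Model W — 16–17, Model W advances.
The agenda winner is Model W.

Model W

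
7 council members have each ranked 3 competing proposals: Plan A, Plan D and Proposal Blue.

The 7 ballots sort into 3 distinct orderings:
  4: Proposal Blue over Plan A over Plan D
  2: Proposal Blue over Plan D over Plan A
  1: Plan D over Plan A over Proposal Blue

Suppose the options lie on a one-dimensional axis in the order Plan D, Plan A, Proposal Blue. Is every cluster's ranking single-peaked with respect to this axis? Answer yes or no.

Axis positions: Plan D=1, Plan A=2, Proposal Blue=3.
Cluster 1 (peak Proposal Blue at position 3): ranking walks positions 3-2-1, expanding outward from the peak — single-peaked.
Cluster 2: ranking walks positions 3-1-2; Plan D is ranked above Plan A even though Plan A lies between Plan D and the peak Proposal Blue on the axis — preferences dip and rise again. Not single-peaked.
Cluster 3 (peak Plan D at position 1): ranking walks positions 1-2-3, expanding outward from the peak — single-peaked.
Cluster 2 violates single-peakedness, so the profile is not single-peaked on this axis.

no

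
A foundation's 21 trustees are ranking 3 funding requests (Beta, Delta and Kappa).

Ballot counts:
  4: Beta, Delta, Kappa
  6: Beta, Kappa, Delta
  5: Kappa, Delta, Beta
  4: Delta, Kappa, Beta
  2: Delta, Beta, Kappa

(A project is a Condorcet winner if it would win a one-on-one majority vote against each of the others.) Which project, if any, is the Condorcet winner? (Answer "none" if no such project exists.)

none

Check each pair by majority over 21 ballots:
Beta–Delta: Delta 11–10.
Beta vs Kappa: Beta, 12–9.
Delta–Kappa: Kappa 11–10.
Every project loses at least once (Beta loses to Delta; Delta loses to Kappa; Kappa loses to Beta). The majority relation contains the cycle Beta → Kappa → Delta → Beta, so there is no Condorcet winner.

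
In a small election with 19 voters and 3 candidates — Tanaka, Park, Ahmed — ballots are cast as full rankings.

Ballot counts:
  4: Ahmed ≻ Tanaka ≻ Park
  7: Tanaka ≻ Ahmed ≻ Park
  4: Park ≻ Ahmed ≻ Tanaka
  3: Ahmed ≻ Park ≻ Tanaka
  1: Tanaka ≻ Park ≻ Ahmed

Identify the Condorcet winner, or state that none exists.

Ahmed

Head-to-head results (19 voters):
Tanaka vs Park: Tanaka, 12–7.
Tanaka vs Ahmed: 7+1 = 8 for Tanaka, 11 for Ahmed — Ahmed by 11–8.
Park vs Ahmed: Ahmed wins 14–5.
Ahmed defeats every rival head-to-head and is the Condorcet winner.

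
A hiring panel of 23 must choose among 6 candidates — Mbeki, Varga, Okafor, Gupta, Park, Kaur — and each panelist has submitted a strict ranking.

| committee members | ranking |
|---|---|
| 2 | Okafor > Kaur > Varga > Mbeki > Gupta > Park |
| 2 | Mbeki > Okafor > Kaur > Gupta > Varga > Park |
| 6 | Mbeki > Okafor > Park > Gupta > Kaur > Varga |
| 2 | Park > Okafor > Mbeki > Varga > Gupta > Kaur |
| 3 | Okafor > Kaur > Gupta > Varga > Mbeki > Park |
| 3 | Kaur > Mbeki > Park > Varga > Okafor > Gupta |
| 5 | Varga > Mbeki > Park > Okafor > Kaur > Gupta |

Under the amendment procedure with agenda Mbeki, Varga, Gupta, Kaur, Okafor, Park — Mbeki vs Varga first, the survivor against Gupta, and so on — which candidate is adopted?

Round 1: Mbeki vs Varga — 13–10, Mbeki advances.
Round 2: Mbeki vs Gupta — 20–3, Mbeki advances.
Round 3: Mbeki vs Kaur — 15–8, Mbeki advances.
Round 4: Mbeki vs Okafor — 16–7, Mbeki advances.
Round 5: Mbeki vs Park — 21–2, Mbeki advances.
Mbeki survives the agenda.

Mbeki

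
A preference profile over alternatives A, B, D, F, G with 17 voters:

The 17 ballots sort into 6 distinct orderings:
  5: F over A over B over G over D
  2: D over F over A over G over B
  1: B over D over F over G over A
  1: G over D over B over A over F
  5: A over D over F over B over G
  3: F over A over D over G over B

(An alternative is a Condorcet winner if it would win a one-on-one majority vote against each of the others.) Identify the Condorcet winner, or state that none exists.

none

Head-to-head results (17 voters):
A vs B: A, 15–2.
A vs D: A wins 13–4.
A–F: F 11–6.
A vs G: A is ranked higher on 5+2+5+3 = 15 ballots, G on 2. A wins 15–2.
B vs D: 6 to 11, D.
B vs F: F, 15–2.
B vs G: 5+1+5 = 11 for B, 6 for G — B by 11–6.
D–F: D 9–8.
D vs G: 11 to 6, D.
F vs G: F wins 16–1.
Each alternative drops at least one matchup (A loses to F; B loses to A; D loses to A; F loses to D; G loses to A); the cycle A > D > F > A rules out a Condorcet winner.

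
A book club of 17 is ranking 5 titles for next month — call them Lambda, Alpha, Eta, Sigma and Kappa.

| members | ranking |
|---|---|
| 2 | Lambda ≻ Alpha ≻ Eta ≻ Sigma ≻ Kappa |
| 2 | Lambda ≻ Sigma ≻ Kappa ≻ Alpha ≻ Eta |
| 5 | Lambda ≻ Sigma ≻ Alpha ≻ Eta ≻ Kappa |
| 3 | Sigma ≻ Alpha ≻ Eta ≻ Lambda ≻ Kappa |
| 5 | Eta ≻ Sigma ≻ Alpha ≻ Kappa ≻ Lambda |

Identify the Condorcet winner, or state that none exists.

Pairwise majorities:
Lambda vs Alpha: Lambda, 9–8.
Lambda vs Eta: Lambda, 9–8.
Lambda vs Sigma: Lambda, 9–8.
Lambda vs Kappa: Lambda wins 12–5.
Alpha–Eta: Alpha 12–5.
Alpha vs Sigma: Sigma, 15–2.
Alpha vs Kappa: Alpha, 15–2.
Eta–Sigma: Sigma 10–7.
Eta vs Kappa: Eta, 15–2.
Sigma vs Kappa: Sigma, 17–0.
Lambda beats each of Alpha, Eta, Sigma, Kappa — Lambda is the Condorcet winner.

Lambda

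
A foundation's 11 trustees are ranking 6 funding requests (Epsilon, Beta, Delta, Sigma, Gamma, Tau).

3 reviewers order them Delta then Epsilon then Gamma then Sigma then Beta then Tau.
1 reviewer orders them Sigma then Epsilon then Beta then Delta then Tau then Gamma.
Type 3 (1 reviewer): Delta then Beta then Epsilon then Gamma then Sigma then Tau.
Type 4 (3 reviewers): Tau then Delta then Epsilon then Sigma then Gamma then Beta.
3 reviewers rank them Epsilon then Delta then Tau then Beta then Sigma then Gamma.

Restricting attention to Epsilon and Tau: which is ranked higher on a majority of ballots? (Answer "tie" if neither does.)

Ballots ranking Epsilon above Tau: 3 + 1 + 1 + 3 = 8.
Ballots ranking Tau above Epsilon: 11 − 8 = 3.
Epsilon wins the head-to-head 8–3.

Epsilon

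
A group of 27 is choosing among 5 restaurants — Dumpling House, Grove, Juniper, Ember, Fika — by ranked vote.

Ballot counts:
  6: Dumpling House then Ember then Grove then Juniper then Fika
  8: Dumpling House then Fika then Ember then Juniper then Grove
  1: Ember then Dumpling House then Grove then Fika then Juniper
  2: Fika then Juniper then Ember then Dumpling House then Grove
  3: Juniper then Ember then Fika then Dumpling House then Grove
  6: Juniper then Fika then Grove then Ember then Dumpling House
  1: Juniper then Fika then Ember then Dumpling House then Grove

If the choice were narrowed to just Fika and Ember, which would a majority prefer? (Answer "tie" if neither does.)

Fika

Ballots ranking Fika above Ember: 8 + 2 + 6 + 1 = 17.
Ballots ranking Ember above Fika: 27 − 17 = 10.
Fika wins the head-to-head 17–10.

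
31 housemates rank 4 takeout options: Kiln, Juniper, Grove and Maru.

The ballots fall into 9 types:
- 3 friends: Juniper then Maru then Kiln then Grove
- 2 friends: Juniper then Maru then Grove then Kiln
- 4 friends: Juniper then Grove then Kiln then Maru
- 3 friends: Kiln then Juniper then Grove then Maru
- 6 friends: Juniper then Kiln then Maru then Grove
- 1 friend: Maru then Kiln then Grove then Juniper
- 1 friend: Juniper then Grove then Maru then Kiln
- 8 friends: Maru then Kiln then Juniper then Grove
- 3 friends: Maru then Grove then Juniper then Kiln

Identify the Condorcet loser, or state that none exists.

Pairwise majorities:
Kiln vs Juniper: Juniper, 19–12.
Kiln vs Grove: Kiln wins 21–10.
Kiln vs Maru: Kiln preferred on 4+3+6 = 13 ballots; Maru wins 18–13.
Juniper vs Grove: Juniper is ranked higher on 27 ballots, Grove on 4. Juniper wins 27–4.
Juniper vs Maru: Juniper preferred on 3+2+4+3+6+1 = 19 ballots; Juniper wins 19–12.
Grove vs Maru: Grove preferred on 4+3+1 = 8 ballots; Maru wins 23–8.
Only Grove has no wins; Grove is the Condorcet loser.

Grove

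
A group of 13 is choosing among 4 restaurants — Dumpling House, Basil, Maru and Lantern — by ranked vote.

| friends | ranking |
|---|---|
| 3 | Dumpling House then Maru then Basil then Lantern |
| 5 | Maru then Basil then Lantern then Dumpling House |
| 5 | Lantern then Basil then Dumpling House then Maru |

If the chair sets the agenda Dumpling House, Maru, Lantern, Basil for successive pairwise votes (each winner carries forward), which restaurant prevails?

Round 1: Dumpling House vs Maru — 8–5, Dumpling House advances.
Round 2: Dumpling House vs Lantern — 3–10, Lantern advances.
Round 3: Lantern vs Basil — 5–8, Basil advances.
The agenda winner is Basil.

Basil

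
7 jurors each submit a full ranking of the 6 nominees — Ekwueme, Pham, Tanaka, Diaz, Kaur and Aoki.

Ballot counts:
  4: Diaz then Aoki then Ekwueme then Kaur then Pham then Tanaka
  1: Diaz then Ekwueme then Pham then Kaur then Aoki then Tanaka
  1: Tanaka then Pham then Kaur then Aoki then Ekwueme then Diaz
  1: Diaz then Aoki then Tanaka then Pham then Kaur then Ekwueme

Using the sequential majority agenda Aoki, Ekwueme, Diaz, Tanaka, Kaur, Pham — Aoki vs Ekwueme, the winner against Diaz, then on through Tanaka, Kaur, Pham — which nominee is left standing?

Round 1: Aoki vs Ekwueme — 6–1, Aoki advances.
Round 2: Aoki vs Diaz — 1–6, Diaz advances.
Round 3: Diaz vs Tanaka — 6–1, Diaz advances.
Round 4: Diaz vs Kaur — 6–1, Diaz advances.
Round 5: Diaz vs Pham — 6–1, Diaz advances.
The agenda winner is Diaz.

Diaz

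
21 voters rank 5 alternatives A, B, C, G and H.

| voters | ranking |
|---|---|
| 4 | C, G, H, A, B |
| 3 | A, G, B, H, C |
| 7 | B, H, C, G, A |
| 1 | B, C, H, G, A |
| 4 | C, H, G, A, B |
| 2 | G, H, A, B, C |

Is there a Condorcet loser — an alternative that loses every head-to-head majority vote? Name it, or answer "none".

none

Pairwise majorities:
A–B: A 13–8.
A vs C: C, 16–5.
A vs G: G, 18–3.
A vs H: A is ranked higher on 3 ballots, H on 18. H wins 18–3.
B vs C: B preferred on 3+7+1+2 = 13 ballots; B wins 13–8.
B vs G: 7+1 = 8 for B, 13 for G — G by 13–8.
B vs H: B wins 11–10.
C vs G: C preferred on 4+7+1+4 = 16 ballots; C wins 16–5.
C–H: H 12–9.
G–H: H 12–9.
Every alternative wins at least one matchup (A beats B; B beats C; C beats A; G beats A; H beats A), so there is no Condorcet loser.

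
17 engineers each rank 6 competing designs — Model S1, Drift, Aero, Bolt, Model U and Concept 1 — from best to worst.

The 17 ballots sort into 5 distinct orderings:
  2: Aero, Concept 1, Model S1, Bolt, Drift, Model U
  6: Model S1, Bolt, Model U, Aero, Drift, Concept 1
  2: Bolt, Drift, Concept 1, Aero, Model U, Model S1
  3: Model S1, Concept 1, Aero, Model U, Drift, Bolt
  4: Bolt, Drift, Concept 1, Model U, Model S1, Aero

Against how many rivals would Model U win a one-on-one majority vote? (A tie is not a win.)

Model U against each rival (17 engineers):
Model U vs Model S1: Model U preferred on 2+4 = 6 ballots; Model S1 wins 11–6.
Model U vs Drift: Model U preferred on 6+3 = 9 ballots; Model U wins 9–8.
Model U–Aero: Model U 10–7.
Model U vs Bolt: 3 for Model U, 14 for Bolt — Bolt by 14–3.
Model U vs Concept 1: 6 to 11, Concept 1.
Model U beats Drift, Aero; loses to Model S1, Bolt, Concept 1 — 2 pairwise wins.

2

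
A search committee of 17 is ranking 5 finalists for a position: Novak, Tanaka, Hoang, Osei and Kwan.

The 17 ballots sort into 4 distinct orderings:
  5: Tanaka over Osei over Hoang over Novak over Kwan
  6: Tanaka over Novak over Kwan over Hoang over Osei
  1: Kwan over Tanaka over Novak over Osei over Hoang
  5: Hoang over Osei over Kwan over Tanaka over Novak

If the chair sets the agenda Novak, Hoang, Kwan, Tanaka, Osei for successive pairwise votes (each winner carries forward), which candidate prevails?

Round 1: Novak vs Hoang — 7–10, Hoang advances.
Round 2: Hoang vs Kwan — 10–7, Hoang advances.
Round 3: Hoang vs Tanaka — 5–12, Tanaka advances.
Round 4: Tanaka vs Osei — 12–5, Tanaka advances.
Tanaka survives the agenda.

Tanaka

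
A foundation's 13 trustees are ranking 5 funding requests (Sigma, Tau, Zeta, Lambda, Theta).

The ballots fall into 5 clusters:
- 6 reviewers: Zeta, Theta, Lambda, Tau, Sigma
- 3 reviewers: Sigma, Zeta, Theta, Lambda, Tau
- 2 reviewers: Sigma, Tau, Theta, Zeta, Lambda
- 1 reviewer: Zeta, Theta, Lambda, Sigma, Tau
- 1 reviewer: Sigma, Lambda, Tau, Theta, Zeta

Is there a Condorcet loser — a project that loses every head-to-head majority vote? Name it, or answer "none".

Pairwise majorities:
Sigma vs Tau: 7 to 6, Sigma.
Sigma vs Zeta: 6 to 7, Zeta.
Sigma vs Lambda: Lambda, 7–6.
Sigma vs Theta: Theta wins 7–6.
Tau vs Zeta: 3 to 10, Zeta.
Tau vs Lambda: Lambda, 11–2.
Tau–Theta: Theta 10–3.
Zeta vs Lambda: Zeta, 12–1.
Zeta–Theta: Zeta 10–3.
Lambda vs Theta: Theta, 12–1.
Only Tau has no wins; Tau is the Condorcet loser.

Tau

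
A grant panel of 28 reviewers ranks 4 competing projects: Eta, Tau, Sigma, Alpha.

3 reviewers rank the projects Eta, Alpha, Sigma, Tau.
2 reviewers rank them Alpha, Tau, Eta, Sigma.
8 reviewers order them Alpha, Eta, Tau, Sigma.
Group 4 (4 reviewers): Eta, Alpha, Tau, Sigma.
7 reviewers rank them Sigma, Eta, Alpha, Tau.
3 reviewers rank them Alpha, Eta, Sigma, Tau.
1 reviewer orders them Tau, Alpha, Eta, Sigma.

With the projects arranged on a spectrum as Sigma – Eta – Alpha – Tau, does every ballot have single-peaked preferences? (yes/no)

Axis positions: Sigma=1, Eta=2, Alpha=3, Tau=4.
Group 1 (peak Eta at position 2): ranking walks positions 2-3-1-4, expanding outward from the peak — single-peaked.
Group 2 (peak Alpha at position 3): ranking walks positions 3-4-2-1, expanding outward from the peak — single-peaked.
Group 3 (peak Alpha at position 3): ranking walks positions 3-2-4-1, expanding outward from the peak — single-peaked.
Group 4 (peak Eta at position 2): ranking walks positions 2-3-4-1, expanding outward from the peak — single-peaked.
Group 5 (peak Sigma at position 1): ranking walks positions 1-2-3-4, expanding outward from the peak — single-peaked.
Group 6 (peak Alpha at position 3): ranking walks positions 3-2-1-4, expanding outward from the peak — single-peaked.
Group 7 (peak Tau at position 4): ranking walks positions 4-3-2-1, expanding outward from the peak — single-peaked.
Every ranking is single-peaked on this axis.

yes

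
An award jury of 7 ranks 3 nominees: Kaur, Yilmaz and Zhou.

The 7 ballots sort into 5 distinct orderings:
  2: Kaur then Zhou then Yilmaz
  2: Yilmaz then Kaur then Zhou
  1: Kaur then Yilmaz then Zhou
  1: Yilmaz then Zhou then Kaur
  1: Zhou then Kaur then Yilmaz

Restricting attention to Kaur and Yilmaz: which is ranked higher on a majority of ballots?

Ballots ranking Kaur above Yilmaz: 2 + 1 + 1 = 4.
Ballots ranking Yilmaz above Kaur: 7 − 4 = 3.
Kaur wins the head-to-head 4–3.

Kaur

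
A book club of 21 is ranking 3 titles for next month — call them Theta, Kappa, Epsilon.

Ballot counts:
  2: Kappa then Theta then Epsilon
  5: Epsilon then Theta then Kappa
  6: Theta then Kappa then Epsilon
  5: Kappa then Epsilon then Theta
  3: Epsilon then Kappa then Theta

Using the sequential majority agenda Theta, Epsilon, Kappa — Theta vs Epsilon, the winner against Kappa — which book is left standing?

Round 1: Theta vs Epsilon — 8–13, Epsilon advances.
Round 2: Epsilon vs Kappa — 8–13, Kappa advances.
The agenda winner is Kappa.

Kappa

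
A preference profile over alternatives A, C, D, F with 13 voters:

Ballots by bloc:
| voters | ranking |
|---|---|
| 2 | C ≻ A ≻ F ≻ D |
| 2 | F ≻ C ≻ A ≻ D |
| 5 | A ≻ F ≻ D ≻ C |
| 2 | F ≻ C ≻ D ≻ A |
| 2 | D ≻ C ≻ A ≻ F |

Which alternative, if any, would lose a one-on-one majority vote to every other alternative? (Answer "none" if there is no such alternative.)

none

Pairwise majorities:
A vs C: A preferred on 5 ballots; C wins 8–5.
A vs D: A, 9–4.
A vs F: A, 9–4.
C vs D: 6 to 7, D.
C vs F: F, 9–4.
D vs F: F wins 11–2.
No alternative is winless: A beats D; C beats A; D beats C; F beats C. There is no Condorcet loser.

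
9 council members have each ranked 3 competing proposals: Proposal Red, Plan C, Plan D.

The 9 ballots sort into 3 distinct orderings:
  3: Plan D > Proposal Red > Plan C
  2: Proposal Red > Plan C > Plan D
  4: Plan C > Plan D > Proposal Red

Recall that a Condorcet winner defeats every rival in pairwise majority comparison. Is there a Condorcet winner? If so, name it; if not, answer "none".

none

Check each pair by majority over 9 ballots:
Proposal Red vs Plan C: Proposal Red wins 5–4.
Proposal Red–Plan D: Plan D 7–2.
Plan C vs Plan D: Plan C wins 6–3.
No option is unbeaten: Proposal Red loses to Plan D; Plan C loses to Proposal Red; Plan D loses to Plan C. In particular Proposal Red beats Plan C beats Plan D beats Proposal Red is a majority cycle — no Condorcet winner exists.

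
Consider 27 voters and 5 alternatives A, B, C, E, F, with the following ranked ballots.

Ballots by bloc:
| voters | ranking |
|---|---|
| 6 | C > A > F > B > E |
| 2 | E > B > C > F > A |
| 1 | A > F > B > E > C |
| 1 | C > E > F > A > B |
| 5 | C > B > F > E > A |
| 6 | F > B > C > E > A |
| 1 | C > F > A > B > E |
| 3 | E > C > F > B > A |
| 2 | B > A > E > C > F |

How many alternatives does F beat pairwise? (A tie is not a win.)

3

F against each rival (27 voters):
F vs A: F preferred on 2+1+5+6+1+3 = 18 ballots; F wins 18–9.
F vs B: F, 18–9.
F vs C: C, 20–7.
F vs E: F is ranked higher on 6+1+5+6+1 = 19 ballots, E on 8. F wins 19–8.
F beats A, B, E; loses to C — 3 pairwise wins.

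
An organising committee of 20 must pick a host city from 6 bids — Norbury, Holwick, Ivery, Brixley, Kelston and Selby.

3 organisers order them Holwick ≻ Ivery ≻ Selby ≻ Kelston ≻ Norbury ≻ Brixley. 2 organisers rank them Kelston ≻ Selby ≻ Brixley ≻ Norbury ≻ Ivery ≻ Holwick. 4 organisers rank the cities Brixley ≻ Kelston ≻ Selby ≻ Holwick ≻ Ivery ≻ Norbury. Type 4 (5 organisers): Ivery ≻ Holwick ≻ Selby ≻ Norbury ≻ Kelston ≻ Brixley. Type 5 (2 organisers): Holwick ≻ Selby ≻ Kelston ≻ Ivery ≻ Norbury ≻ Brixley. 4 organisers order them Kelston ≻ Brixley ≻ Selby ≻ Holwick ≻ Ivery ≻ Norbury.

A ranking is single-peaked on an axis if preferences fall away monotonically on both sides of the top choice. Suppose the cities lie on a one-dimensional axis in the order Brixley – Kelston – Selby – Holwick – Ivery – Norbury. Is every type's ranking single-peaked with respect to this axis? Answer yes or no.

Axis positions: Brixley=1, Kelston=2, Selby=3, Holwick=4, Ivery=5, Norbury=6.
Type 1 (peak Holwick at position 4): ranking walks positions 4-5-3-2-6-1, expanding outward from the peak — single-peaked.
Type 2: ranking walks positions 2-3-1-6-5-4; Norbury is ranked above Holwick even though Holwick lies between Norbury and the peak Kelston on the axis — preferences dip and rise again. Not single-peaked.
Type 3 (peak Brixley at position 1): ranking walks positions 1-2-3-4-5-6, expanding outward from the peak — single-peaked.
Type 4 (peak Ivery at position 5): ranking walks positions 5-4-3-6-2-1, expanding outward from the peak — single-peaked.
Type 5 (peak Holwick at position 4): ranking walks positions 4-3-2-5-6-1, expanding outward from the peak — single-peaked.
Type 6 (peak Kelston at position 2): ranking walks positions 2-1-3-4-5-6, expanding outward from the peak — single-peaked.
Type 2 violates single-peakedness, so the profile is not single-peaked on this axis.

no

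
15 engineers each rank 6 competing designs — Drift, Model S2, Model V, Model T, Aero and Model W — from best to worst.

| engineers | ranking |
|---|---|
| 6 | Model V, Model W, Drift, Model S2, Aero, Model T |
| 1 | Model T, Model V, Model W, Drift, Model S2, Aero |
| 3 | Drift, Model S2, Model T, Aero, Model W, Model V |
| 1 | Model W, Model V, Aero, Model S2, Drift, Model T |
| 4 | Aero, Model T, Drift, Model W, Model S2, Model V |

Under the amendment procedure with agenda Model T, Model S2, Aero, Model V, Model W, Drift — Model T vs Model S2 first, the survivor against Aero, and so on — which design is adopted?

Round 1: Model T vs Model S2 — 5–10, Model S2 advances.
Round 2: Model S2 vs Aero — 10–5, Model S2 advances.
Round 3: Model S2 vs Model V — 7–8, Model V advances.
Round 4: Model V vs Model W — 7–8, Model W advances.
Round 5: Model W vs Drift — 8–7, Model W advances.
Model W survives the agenda.

Model W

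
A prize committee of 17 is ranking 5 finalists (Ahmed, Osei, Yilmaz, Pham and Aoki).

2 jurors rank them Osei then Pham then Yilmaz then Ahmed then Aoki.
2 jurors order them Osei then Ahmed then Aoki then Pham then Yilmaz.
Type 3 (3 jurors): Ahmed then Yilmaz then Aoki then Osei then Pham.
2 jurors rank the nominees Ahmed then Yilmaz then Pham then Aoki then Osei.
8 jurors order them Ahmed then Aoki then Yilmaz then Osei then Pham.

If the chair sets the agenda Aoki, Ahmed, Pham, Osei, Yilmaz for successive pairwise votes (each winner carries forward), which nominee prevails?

Round 1: Aoki vs Ahmed — 0–17, Ahmed advances.
Round 2: Ahmed vs Pham — 15–2, Ahmed advances.
Round 3: Ahmed vs Osei — 13–4, Ahmed advances.
Round 4: Ahmed vs Yilmaz — 15–2, Ahmed advances.
The agenda winner is Ahmed.

Ahmed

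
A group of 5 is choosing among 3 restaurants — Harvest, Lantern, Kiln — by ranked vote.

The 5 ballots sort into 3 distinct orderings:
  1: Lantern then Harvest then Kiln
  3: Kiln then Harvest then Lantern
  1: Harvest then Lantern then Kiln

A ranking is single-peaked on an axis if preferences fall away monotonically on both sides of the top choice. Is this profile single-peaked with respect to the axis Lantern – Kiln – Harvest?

Axis positions: Lantern=1, Kiln=2, Harvest=3.
Cluster 1: ranking walks positions 1-3-2; Harvest is ranked above Kiln even though Kiln lies between Harvest and the peak Lantern on the axis — preferences dip and rise again. Not single-peaked.
Cluster 2 (peak Kiln at position 2): ranking walks positions 2-3-1, expanding outward from the peak — single-peaked.
Cluster 3: ranking walks positions 3-1-2; Lantern is ranked above Kiln even though Kiln lies between Lantern and the peak Harvest on the axis — preferences dip and rise again. Not single-peaked.
Cluster 1 violates single-peakedness, so the profile is not single-peaked on this axis.

no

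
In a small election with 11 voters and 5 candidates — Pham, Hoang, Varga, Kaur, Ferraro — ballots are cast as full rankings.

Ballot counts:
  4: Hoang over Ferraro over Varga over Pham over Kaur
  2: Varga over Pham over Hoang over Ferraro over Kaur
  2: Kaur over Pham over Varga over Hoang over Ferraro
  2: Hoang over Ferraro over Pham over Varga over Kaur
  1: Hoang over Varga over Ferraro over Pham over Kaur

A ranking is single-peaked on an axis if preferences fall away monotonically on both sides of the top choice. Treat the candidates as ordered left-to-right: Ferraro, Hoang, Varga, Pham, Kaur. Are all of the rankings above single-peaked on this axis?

Axis positions: Ferraro=1, Hoang=2, Varga=3, Pham=4, Kaur=5.
Cluster 1 (peak Hoang at position 2): ranking walks positions 2-1-3-4-5, expanding outward from the peak — single-peaked.
Cluster 2 (peak Varga at position 3): ranking walks positions 3-4-2-1-5, expanding outward from the peak — single-peaked.
Cluster 3 (peak Kaur at position 5): ranking walks positions 5-4-3-2-1, expanding outward from the peak — single-peaked.
Cluster 4: ranking walks positions 2-1-4-3-5; Pham is ranked above Varga even though Varga lies between Pham and the peak Hoang on the axis — preferences dip and rise again. Not single-peaked.
Cluster 5 (peak Hoang at position 2): ranking walks positions 2-3-1-4-5, expanding outward from the peak — single-peaked.
Cluster 4 violates single-peakedness, so the profile is not single-peaked on this axis.

no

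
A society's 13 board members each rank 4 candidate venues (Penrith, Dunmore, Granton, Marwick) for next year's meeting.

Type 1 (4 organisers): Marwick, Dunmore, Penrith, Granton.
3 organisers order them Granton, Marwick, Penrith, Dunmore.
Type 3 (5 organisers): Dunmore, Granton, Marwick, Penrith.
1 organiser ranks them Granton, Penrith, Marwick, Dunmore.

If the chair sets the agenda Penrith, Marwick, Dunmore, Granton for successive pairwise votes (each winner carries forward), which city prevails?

Granton

Round 1: Penrith vs Marwick — 1–12, Marwick advances.
Round 2: Marwick vs Dunmore — 8–5, Marwick advances.
Round 3: Marwick vs Granton — 4–9, Granton advances.
Granton survives the agenda.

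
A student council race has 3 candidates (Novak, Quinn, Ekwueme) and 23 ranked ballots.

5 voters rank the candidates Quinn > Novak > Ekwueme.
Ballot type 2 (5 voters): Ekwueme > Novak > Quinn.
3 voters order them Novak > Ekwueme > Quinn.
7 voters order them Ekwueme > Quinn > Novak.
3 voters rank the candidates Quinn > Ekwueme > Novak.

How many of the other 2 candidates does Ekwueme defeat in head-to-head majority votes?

Ekwueme against each rival (23 voters):
Ekwueme vs Novak: Ekwueme is ranked higher on 5+7+3 = 15 ballots, Novak on 8. Ekwueme wins 15–8.
Ekwueme vs Quinn: 5+3+7 = 15 for Ekwueme, 8 for Quinn — Ekwueme by 15–8.
Ekwueme beats Novak, Quinn — 2 pairwise wins.

2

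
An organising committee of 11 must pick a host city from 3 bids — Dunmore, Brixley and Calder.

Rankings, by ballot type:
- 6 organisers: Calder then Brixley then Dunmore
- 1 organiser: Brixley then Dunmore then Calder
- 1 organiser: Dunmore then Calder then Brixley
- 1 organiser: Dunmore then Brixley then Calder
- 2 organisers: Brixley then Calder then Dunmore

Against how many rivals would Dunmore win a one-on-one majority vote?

Dunmore against each rival (11 organisers):
Dunmore vs Brixley: Brixley, 9–2.
Dunmore vs Calder: 3 to 8, Calder.
Dunmore beats no one; loses to Brixley, Calder — 0 pairwise wins.

0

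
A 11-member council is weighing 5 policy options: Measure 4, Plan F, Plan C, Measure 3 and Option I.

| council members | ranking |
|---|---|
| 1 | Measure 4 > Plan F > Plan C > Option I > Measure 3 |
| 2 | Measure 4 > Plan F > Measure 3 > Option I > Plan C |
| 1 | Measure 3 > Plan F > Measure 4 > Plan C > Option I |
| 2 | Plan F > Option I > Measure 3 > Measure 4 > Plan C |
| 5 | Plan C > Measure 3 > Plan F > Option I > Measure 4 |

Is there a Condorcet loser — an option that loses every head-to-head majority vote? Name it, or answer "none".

Head-to-head results (11 council members):
Measure 4–Plan F: Plan F 8–3.
Measure 4 vs Plan C: Measure 4, 6–5.
Measure 4 vs Measure 3: 3 to 8, Measure 3.
Measure 4 vs Option I: 1+2+1 = 4 for Measure 4, 7 for Option I — Option I by 7–4.
Plan F vs Plan C: Plan F wins 6–5.
Plan F vs Measure 3: Measure 3 wins 6–5.
Plan F vs Option I: Plan F preferred on 1+2+1+2+5 = 11 ballots; Plan F wins 11–0.
Plan C vs Measure 3: 6 to 5, Plan C.
Plan C vs Option I: Plan C, 7–4.
Measure 3–Option I: Measure 3 8–3.
Each option has at least one pairwise win (Measure 4 beats Plan C; Plan F beats Measure 4; Plan C beats Measure 3; Measure 3 beats Measure 4; Option I beats Measure 4) — no Condorcet loser.

none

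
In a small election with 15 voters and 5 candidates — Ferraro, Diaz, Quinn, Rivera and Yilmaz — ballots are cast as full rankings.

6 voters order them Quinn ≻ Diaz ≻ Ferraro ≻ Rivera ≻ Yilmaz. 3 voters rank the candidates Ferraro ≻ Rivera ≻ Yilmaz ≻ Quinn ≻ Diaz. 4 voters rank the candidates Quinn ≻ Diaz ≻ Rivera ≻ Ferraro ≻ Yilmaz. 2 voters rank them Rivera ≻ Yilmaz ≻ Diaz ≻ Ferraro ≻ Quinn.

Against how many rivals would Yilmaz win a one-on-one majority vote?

0

Yilmaz against each rival (15 voters):
Yilmaz–Ferraro: Ferraro 13–2.
Yilmaz vs Diaz: Diaz wins 10–5.
Yilmaz vs Quinn: Yilmaz is ranked higher on 3+2 = 5 ballots, Quinn on 10. Quinn wins 10–5.
Yilmaz vs Rivera: 0 to 15, Rivera.
Yilmaz beats no one; loses to Ferraro, Diaz, Quinn, Rivera — 0 pairwise wins.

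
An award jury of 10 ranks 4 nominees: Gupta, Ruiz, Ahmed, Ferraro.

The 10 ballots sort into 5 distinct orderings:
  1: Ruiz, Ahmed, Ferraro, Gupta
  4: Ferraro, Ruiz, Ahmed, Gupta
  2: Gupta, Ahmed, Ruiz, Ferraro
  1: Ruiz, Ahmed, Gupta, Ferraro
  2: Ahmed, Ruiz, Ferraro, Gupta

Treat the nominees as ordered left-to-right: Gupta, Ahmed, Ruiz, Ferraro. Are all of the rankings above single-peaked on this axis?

yes

Axis positions: Gupta=1, Ahmed=2, Ruiz=3, Ferraro=4.
Ballot type 1 (peak Ruiz at position 3): ranking walks positions 3-2-4-1, expanding outward from the peak — single-peaked.
Ballot type 2 (peak Ferraro at position 4): ranking walks positions 4-3-2-1, expanding outward from the peak — single-peaked.
Ballot type 3 (peak Gupta at position 1): ranking walks positions 1-2-3-4, expanding outward from the peak — single-peaked.
Ballot type 4 (peak Ruiz at position 3): ranking walks positions 3-2-1-4, expanding outward from the peak — single-peaked.
Ballot type 5 (peak Ahmed at position 2): ranking walks positions 2-3-4-1, expanding outward from the peak — single-peaked.
Every ranking is single-peaked on this axis.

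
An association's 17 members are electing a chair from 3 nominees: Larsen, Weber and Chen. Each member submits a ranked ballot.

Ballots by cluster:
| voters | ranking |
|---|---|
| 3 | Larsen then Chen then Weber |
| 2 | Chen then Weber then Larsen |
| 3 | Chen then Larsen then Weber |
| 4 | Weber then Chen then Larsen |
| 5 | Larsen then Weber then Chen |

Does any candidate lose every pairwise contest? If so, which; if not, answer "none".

none

Pairwise majorities:
Larsen vs Weber: Larsen, 11–6.
Larsen vs Chen: 3+5 = 8 for Larsen, 9 for Chen — Chen by 9–8.
Weber vs Chen: 4+5 = 9 for Weber, 8 for Chen — Weber by 9–8.
Each candidate has at least one pairwise win (Larsen beats Weber; Weber beats Chen; Chen beats Larsen) — no Condorcet loser.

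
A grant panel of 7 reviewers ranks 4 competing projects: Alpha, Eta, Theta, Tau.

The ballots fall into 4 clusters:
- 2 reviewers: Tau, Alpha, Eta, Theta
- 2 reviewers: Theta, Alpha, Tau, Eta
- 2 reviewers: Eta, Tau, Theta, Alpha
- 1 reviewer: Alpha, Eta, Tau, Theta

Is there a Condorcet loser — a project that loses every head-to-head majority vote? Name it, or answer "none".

Pairwise majorities:
Alpha vs Eta: Alpha wins 5–2.
Alpha–Theta: Theta 4–3.
Alpha vs Tau: Tau, 4–3.
Eta vs Theta: 5 to 2, Eta.
Eta vs Tau: Tau wins 4–3.
Theta vs Tau: Theta is ranked higher on 2 ballots, Tau on 5. Tau wins 5–2.
No project is winless: Alpha beats Eta; Eta beats Theta; Theta beats Alpha; Tau beats Alpha. There is no Condorcet loser.

none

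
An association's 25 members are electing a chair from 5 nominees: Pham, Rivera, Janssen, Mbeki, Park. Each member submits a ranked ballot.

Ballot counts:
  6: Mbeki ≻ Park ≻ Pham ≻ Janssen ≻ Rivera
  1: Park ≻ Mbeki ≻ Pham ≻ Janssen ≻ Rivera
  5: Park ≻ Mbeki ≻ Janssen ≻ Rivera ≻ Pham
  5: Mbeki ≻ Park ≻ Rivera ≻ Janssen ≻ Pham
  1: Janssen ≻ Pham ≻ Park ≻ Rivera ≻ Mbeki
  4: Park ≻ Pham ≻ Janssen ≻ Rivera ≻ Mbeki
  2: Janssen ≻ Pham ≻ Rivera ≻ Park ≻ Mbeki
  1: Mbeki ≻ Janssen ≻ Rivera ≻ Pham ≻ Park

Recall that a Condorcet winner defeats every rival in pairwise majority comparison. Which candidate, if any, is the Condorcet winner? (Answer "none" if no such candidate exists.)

Pairwise majorities:
Pham vs Rivera: Pham, 14–11.
Pham vs Janssen: Janssen, 14–11.
Pham vs Mbeki: Mbeki wins 18–7.
Pham vs Park: Park wins 21–4.
Rivera–Janssen: Janssen 20–5.
Rivera vs Mbeki: Mbeki, 18–7.
Rivera vs Park: Park wins 22–3.
Janssen–Mbeki: Mbeki 18–7.
Janssen–Park: Park 21–4.
Mbeki vs Park: Park wins 13–12.
Park defeats every rival head-to-head and is the Condorcet winner.

Park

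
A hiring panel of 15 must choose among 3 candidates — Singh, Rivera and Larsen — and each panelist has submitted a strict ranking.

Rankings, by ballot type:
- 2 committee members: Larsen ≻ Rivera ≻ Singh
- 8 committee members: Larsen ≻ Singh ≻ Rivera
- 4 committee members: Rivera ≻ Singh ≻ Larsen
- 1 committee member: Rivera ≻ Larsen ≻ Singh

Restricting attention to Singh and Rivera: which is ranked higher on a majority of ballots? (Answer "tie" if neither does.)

Singh

Ballots ranking Singh above Rivera: 8.
Ballots ranking Rivera above Singh: 15 − 8 = 7.
Singh wins the head-to-head 8–7.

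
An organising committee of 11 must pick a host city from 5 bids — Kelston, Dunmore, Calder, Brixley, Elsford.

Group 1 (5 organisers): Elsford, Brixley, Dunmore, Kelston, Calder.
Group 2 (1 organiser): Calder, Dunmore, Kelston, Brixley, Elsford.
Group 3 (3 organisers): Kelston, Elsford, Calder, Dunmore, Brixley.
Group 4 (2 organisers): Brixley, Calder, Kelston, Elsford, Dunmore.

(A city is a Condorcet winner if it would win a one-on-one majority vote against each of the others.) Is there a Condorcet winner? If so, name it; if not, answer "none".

none

Check each pair by majority over 11 ballots:
Kelston–Dunmore: Dunmore 6–5.
Kelston vs Calder: Kelston wins 8–3.
Kelston vs Brixley: 4 to 7, Brixley.
Kelston vs Elsford: Kelston preferred on 1+3+2 = 6 ballots; Kelston wins 6–5.
Dunmore vs Calder: Calder, 6–5.
Dunmore–Brixley: Brixley 7–4.
Dunmore vs Elsford: Dunmore is ranked higher on 1 ballot, Elsford on 10. Elsford wins 10–1.
Calder vs Brixley: Brixley, 7–4.
Calder vs Elsford: 3 to 8, Elsford.
Brixley vs Elsford: Brixley preferred on 1+2 = 3 ballots; Elsford wins 8–3.
Each city drops at least one matchup (Kelston loses to Dunmore; Dunmore loses to Calder; Calder loses to Kelston; Brixley loses to Elsford; Elsford loses to Kelston); the cycle Kelston → Calder → Dunmore → Kelston rules out a Condorcet winner.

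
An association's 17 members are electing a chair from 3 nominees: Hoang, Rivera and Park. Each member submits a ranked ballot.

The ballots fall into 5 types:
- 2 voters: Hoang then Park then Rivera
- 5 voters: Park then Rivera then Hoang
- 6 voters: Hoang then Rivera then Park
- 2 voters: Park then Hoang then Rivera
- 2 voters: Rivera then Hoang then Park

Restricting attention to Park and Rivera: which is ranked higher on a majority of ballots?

Ballots ranking Park above Rivera: 2 + 5 + 2 = 9.
Ballots ranking Rivera above Park: 17 − 9 = 8.
Park wins the head-to-head 9–8.

Park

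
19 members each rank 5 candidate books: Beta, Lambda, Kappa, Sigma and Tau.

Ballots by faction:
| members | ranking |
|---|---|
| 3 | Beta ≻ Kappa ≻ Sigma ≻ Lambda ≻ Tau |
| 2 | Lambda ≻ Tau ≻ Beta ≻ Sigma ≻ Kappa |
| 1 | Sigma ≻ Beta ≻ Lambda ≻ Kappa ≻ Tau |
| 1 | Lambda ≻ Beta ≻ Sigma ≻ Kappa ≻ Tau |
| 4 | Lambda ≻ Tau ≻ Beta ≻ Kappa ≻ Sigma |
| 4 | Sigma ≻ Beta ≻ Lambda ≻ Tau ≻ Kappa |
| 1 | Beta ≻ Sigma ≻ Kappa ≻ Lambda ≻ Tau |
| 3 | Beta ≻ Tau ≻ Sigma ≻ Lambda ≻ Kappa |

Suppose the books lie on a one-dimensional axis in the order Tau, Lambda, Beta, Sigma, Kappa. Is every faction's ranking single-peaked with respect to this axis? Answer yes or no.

Axis positions: Tau=1, Lambda=2, Beta=3, Sigma=4, Kappa=5.
Faction 1: ranking walks positions 3-5-4-2-1; Kappa is ranked above Sigma even though Sigma lies between Kappa and the peak Beta on the axis — preferences dip and rise again. Not single-peaked.
Faction 2 (peak Lambda at position 2): ranking walks positions 2-1-3-4-5, expanding outward from the peak — single-peaked.
Faction 3 (peak Sigma at position 4): ranking walks positions 4-3-2-5-1, expanding outward from the peak — single-peaked.
Faction 4 (peak Lambda at position 2): ranking walks positions 2-3-4-5-1, expanding outward from the peak — single-peaked.
Faction 5: ranking walks positions 2-1-3-5-4; Kappa is ranked above Sigma even though Sigma lies between Kappa and the peak Lambda on the axis — preferences dip and rise again. Not single-peaked.
Faction 6 (peak Sigma at position 4): ranking walks positions 4-3-2-1-5, expanding outward from the peak — single-peaked.
Faction 7 (peak Beta at position 3): ranking walks positions 3-4-5-2-1, expanding outward from the peak — single-peaked.
Faction 8: ranking walks positions 3-1-4-2-5; Tau is ranked above Lambda even though Lambda lies between Tau and the peak Beta on the axis — preferences dip and rise again. Not single-peaked.
Faction 1 violates single-peakedness, so the profile is not single-peaked on this axis.

no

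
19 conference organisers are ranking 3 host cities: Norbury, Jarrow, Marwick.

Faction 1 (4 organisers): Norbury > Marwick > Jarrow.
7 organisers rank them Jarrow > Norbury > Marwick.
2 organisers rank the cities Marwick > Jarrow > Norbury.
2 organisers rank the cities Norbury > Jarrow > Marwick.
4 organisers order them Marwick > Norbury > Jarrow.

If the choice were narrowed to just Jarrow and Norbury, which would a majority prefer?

Ballots ranking Jarrow above Norbury: 7 + 2 = 9.
Ballots ranking Norbury above Jarrow: 19 − 9 = 10.
Norbury wins the head-to-head 10–9.

Norbury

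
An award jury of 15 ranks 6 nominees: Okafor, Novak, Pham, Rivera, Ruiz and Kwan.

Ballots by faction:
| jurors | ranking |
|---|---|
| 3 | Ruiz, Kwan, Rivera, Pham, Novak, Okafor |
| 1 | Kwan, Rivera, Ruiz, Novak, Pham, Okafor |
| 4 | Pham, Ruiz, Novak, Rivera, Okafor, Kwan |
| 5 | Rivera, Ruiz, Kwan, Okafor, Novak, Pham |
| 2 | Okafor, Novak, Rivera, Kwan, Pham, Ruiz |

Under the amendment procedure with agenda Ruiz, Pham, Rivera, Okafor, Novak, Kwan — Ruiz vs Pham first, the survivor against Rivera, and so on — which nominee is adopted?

Round 1: Ruiz vs Pham — 9–6, Ruiz advances.
Round 2: Ruiz vs Rivera — 7–8, Rivera advances.
Round 3: Rivera vs Okafor — 13–2, Rivera advances.
Round 4: Rivera vs Novak — 9–6, Rivera advances.
Round 5: Rivera vs Kwan — 11–4, Rivera advances.
The agenda winner is Rivera.

Rivera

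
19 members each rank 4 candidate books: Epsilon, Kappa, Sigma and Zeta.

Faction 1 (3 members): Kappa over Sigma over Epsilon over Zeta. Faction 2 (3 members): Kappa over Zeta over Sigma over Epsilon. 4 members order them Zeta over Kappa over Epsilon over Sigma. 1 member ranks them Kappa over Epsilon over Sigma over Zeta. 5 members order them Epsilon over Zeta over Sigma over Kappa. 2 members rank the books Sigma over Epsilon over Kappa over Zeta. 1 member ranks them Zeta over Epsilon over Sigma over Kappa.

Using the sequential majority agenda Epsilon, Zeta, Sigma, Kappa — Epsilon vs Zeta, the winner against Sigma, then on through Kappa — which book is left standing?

Round 1: Epsilon vs Zeta — 11–8, Epsilon advances.
Round 2: Epsilon vs Sigma — 11–8, Epsilon advances.
Round 3: Epsilon vs Kappa — 8–11, Kappa advances.
Kappa survives the agenda.

Kappa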